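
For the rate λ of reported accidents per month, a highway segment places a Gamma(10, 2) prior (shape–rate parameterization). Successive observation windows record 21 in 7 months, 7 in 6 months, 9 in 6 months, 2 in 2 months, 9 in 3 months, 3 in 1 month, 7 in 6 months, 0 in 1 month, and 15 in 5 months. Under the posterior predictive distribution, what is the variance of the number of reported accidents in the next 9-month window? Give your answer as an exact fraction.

3984/169

Total count: 21 + 7 + 9 + 2 + 9 + 3 + 7 + 0 + 15 = 73.
Total exposure: 7 + 6 + 6 + 2 + 3 + 1 + 6 + 1 + 5 = 37 months.
Gamma(α, β) with Poisson data over total exposure Σt gives posterior Gamma(α+Σx, β+Σt) = Gamma(83, 39).
The posterior predictive for a window of length T is Negative Binomial with variance T·α'·(β'+T)/β'² = 9·83·48/1521 = 3984/169.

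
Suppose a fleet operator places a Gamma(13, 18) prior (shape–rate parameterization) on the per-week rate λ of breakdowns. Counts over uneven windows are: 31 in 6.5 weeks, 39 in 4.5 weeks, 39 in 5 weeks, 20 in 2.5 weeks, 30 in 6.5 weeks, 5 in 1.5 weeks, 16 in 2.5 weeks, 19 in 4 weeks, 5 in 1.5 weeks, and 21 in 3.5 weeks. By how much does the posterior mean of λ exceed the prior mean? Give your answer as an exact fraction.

Total count: 31 + 39 + 39 + 20 + 30 + 5 + 16 + 19 + 5 + 21 = 225.
Total exposure: 6.5 + 4.5 + 5 + 2.5 + 6.5 + 1.5 + 2.5 + 4 + 1.5 + 3.5 = 38 weeks.
Gamma(α, β) with Poisson data over total exposure Σt gives posterior Gamma(α+Σx, β+Σt) = Gamma(238, 56).
Posterior mean = 238/56 = 17/4; prior mean = 13/18 = 13/18. Difference = 17/4 − 13/18 = 127/36.

127/36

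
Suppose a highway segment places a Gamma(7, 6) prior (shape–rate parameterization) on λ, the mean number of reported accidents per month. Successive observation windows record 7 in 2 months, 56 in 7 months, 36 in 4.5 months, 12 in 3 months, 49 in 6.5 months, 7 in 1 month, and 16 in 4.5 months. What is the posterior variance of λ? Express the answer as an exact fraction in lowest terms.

Total count: 7 + 56 + 36 + 12 + 49 + 7 + 16 = 183.
Total exposure: 2 + 7 + 4.5 + 3 + 6.5 + 1 + 4.5 = 28.5 months.
Gamma(α, β) with Poisson data over total exposure Σt gives posterior Gamma(α+Σx, β+Σt) = Gamma(190, 69/2).
Posterior variance = α'/β'² = 190/(4761/4) = 760/4761.

760/4761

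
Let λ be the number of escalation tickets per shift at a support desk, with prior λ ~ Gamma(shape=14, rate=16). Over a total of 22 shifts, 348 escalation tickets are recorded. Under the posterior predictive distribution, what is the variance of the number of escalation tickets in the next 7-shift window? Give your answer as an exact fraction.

57015/722

Total count 348 over total exposure 22 shifts.
Gamma(α, β) with Poisson data over total exposure Σt gives posterior Gamma(α+Σx, β+Σt) = Gamma(362, 38).
The posterior predictive for a window of length T is Negative Binomial with variance T·α'·(β'+T)/β'² = 7·362·45/1444 = 57015/722.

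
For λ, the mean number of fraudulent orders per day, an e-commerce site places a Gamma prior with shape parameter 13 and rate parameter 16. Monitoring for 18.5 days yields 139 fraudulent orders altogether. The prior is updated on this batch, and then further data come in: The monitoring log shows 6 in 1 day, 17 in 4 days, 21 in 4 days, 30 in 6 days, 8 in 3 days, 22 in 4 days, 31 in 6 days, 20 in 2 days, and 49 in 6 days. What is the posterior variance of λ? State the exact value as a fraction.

Total count 139 over total exposure 18.5 days.
After the first batch: Gamma(13 + 139, 16 + 18.5) = Gamma(152, 69/2).
Total count: 6 + 17 + 21 + 30 + 8 + 22 + 31 + 20 + 49 = 204.
Total exposure: 1 + 4 + 4 + 6 + 3 + 4 + 6 + 2 + 6 = 36 days.
After the second batch: Gamma(152 + 204, 69/2 + 36) = Gamma(356, 141/2).
Posterior variance = α'/β'² = 356/(19881/4) = 1424/19881.

1424/19881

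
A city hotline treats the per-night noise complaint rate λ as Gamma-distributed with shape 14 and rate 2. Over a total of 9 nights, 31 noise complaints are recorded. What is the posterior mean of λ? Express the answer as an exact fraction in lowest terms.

45/11

Total count 31 over total exposure 9 nights.
Gamma(α, β) with Poisson data over total exposure Σt gives posterior Gamma(α+Σx, β+Σt) = Gamma(45, 11).
Posterior mean = α'/β' = 45/11.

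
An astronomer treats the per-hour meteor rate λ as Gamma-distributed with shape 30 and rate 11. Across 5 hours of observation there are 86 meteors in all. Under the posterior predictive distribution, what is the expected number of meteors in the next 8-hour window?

Total count 86 over total exposure 5 hours.
Posterior: α' = 30 + 86 = 116, β' = 11 + 5 = 16.
Predictive mean over an 8-hour window = T·E[λ|data] = 8·116/16 = 58.

58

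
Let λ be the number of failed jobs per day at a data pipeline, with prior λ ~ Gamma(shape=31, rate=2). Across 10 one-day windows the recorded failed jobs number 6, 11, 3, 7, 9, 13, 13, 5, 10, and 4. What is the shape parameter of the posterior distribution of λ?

112

Total count: 6 + 11 + 3 + 7 + 9 + 13 + 13 + 5 + 10 + 4 = 81.
Total exposure: 10 days.
Posterior: α' = 31 + 81 = 112, β' = 2 + 10 = 12.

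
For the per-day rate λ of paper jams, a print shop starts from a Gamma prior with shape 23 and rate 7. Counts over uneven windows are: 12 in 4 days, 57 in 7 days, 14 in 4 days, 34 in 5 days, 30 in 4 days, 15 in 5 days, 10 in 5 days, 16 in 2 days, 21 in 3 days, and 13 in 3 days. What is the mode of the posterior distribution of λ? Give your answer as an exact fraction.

Total count: 12 + 57 + 14 + 34 + 30 + 15 + 10 + 16 + 21 + 13 = 222.
Total exposure: 4 + 7 + 4 + 5 + 4 + 5 + 5 + 2 + 3 + 3 = 42 days.
Conjugate update: add total count to the shape and total exposure to the rate, giving Gamma(245, 49).
Posterior mode = (α'−1)/β' = 244/49.

244/49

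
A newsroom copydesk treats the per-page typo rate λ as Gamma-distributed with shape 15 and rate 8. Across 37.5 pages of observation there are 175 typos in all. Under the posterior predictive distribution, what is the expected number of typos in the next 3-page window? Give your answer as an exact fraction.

1140/91

Total count 175 over total exposure 37.5 pages.
Conjugate update: add total count to the shape and total exposure to the rate, giving Gamma(190, 91/2).
Predictive mean over a 3-page window = T·E[λ|data] = 3·190/(91/2) = 1140/91.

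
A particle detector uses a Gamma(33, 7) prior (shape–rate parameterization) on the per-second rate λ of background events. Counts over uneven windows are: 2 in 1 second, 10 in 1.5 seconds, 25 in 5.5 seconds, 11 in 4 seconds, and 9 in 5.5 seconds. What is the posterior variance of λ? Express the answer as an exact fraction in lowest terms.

Total count: 2 + 10 + 25 + 11 + 9 = 57.
Total exposure: 1 + 1.5 + 5.5 + 4 + 5.5 = 17.5 seconds.
Gamma(α, β) with Poisson data over total exposure Σt gives posterior Gamma(α+Σx, β+Σt) = Gamma(90, 49/2).
Posterior variance = α'/β'² = 90/(2401/4) = 360/2401.

360/2401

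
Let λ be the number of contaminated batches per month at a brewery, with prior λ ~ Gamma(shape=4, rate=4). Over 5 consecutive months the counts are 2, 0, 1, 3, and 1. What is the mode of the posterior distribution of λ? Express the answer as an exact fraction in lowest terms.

10/9

Total count: 2 + 0 + 1 + 3 + 1 = 7.
Total exposure: 5 months.
The Gamma prior is conjugate for the Poisson rate, so λ | data ~ Gamma(4+7, 4+5) = Gamma(11, 9).
Posterior mode = (α'−1)/β' = 10/9.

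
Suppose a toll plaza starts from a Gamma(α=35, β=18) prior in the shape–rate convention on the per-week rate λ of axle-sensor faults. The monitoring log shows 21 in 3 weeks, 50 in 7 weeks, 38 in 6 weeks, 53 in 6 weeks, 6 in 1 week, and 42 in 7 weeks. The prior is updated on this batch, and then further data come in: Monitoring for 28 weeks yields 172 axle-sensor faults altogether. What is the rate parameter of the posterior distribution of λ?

76

Total count: 21 + 50 + 38 + 53 + 6 + 42 = 210.
Total exposure: 3 + 7 + 6 + 6 + 1 + 7 = 30 weeks.
After the first batch: Gamma(35 + 210, 18 + 30) = Gamma(245, 48).
Total count 172 over total exposure 28 weeks.
After the second batch: Gamma(245 + 172, 48 + 28) = Gamma(417, 76).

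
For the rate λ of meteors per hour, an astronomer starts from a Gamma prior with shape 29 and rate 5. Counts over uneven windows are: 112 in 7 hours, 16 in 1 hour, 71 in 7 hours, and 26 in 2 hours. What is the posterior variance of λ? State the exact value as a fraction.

127/242

Total count: 112 + 16 + 71 + 26 = 225.
Total exposure: 7 + 1 + 7 + 2 = 17 hours.
Posterior: α' = 29 + 225 = 254, β' = 5 + 17 = 22.
Posterior variance = α'/β'² = 254/484 = 127/242.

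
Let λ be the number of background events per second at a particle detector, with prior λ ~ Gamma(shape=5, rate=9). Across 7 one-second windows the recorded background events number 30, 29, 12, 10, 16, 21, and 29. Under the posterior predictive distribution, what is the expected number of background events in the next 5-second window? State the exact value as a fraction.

95/2

Total count: 30 + 29 + 12 + 10 + 16 + 21 + 29 = 147.
Total exposure: 7 seconds.
By Gamma–Poisson conjugacy, the posterior is Gamma(α + Σx, β + Σt) = Gamma(5 + 147, 9 + 7) = Gamma(152, 16).
Predictive mean over a 5-second window = T·E[λ|data] = 5·152/16 = 95/2.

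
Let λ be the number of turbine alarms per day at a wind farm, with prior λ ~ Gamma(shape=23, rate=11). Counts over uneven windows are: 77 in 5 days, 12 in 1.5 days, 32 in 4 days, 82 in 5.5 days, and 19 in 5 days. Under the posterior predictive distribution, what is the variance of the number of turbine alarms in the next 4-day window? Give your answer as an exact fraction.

2205/64

Total count: 77 + 12 + 32 + 82 + 19 = 222.
Total exposure: 5 + 1.5 + 4 + 5.5 + 5 = 21 days.
By Gamma–Poisson conjugacy, the posterior is Gamma(α + Σx, β + Σt) = Gamma(23 + 222, 11 + 21) = Gamma(245, 32).
The posterior predictive for a window of length T is Negative Binomial with variance T·α'·(β'+T)/β'² = 4·245·36/1024 = 2205/64.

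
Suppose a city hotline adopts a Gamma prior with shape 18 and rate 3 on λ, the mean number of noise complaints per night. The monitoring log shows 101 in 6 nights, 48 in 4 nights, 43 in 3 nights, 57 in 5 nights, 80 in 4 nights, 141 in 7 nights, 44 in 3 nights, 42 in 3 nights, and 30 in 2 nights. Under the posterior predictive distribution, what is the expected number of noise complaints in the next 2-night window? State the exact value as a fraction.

Total count: 101 + 48 + 43 + 57 + 80 + 141 + 44 + 42 + 30 = 586.
Total exposure: 6 + 4 + 3 + 5 + 4 + 7 + 3 + 3 + 2 = 37 nights.
Gamma(α, β) with Poisson data over total exposure Σt gives posterior Gamma(α+Σx, β+Σt) = Gamma(604, 40).
Predictive mean over a 2-night window = T·E[λ|data] = 2·604/40 = 151/5.

151/5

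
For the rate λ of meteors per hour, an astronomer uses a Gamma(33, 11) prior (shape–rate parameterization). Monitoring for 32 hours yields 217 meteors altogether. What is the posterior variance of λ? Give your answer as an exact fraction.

Total count 217 over total exposure 32 hours.
By Gamma–Poisson conjugacy, the posterior is Gamma(α + Σx, β + Σt) = Gamma(33 + 217, 11 + 32) = Gamma(250, 43).
Posterior variance = α'/β'² = 250/1849.

250/1849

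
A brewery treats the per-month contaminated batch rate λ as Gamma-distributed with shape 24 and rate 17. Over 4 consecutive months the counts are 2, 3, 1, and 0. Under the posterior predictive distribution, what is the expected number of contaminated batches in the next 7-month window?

Total count: 2 + 3 + 1 + 0 = 6.
Total exposure: 4 months.
Gamma(α, β) with Poisson data over total exposure Σt gives posterior Gamma(α+Σx, β+Σt) = Gamma(30, 21).
Predictive mean over a 7-month window = T·E[λ|data] = 7·30/21 = 10.

10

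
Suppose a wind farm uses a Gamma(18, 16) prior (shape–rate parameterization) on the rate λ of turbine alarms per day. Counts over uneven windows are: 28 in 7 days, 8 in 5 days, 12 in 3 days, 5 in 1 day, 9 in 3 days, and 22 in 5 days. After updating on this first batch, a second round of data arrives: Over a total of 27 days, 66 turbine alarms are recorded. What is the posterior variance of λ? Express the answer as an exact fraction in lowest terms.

Total count: 28 + 8 + 12 + 5 + 9 + 22 = 84.
Total exposure: 7 + 5 + 3 + 1 + 3 + 5 = 24 days.
After the first batch: Gamma(18 + 84, 16 + 24) = Gamma(102, 40).
Total count 66 over total exposure 27 days.
After the second batch: Gamma(102 + 66, 40 + 27) = Gamma(168, 67).
Posterior variance = α'/β'² = 168/4489.

168/4489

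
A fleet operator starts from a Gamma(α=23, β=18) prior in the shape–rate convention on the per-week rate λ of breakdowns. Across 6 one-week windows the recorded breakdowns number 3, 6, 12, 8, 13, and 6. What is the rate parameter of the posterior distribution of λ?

Total count: 3 + 6 + 12 + 8 + 13 + 6 = 48.
Total exposure: 6 weeks.
Conjugate update: add total count to the shape and total exposure to the rate, giving Gamma(71, 24).

24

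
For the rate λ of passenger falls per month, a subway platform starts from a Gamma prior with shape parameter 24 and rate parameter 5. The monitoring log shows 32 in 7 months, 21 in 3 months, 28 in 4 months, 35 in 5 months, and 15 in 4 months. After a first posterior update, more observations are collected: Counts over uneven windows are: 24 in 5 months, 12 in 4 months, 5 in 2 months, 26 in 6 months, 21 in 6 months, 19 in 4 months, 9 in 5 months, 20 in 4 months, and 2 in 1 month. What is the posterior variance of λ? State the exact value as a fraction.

293/4225

Total count: 32 + 21 + 28 + 35 + 15 = 131.
Total exposure: 7 + 3 + 4 + 5 + 4 = 23 months.
After the first batch: Gamma(24 + 131, 5 + 23) = Gamma(155, 28).
Total count: 24 + 12 + 5 + 26 + 21 + 19 + 9 + 20 + 2 = 138.
Total exposure: 5 + 4 + 2 + 6 + 6 + 4 + 5 + 4 + 1 = 37 months.
After the second batch: Gamma(155 + 138, 28 + 37) = Gamma(293, 65).
Posterior variance = α'/β'² = 293/4225.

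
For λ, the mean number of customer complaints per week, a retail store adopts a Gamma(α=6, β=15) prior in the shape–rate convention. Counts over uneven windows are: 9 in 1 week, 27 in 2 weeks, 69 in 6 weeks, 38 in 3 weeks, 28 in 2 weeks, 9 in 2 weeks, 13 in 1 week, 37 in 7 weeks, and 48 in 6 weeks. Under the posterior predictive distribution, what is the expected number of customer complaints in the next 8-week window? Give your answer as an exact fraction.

Total count: 9 + 27 + 69 + 38 + 28 + 9 + 13 + 37 + 48 = 278.
Total exposure: 1 + 2 + 6 + 3 + 2 + 2 + 1 + 7 + 6 = 30 weeks.
Posterior: α' = 6 + 278 = 284, β' = 15 + 30 = 45.
Predictive mean over an 8-week window = T·E[λ|data] = 8·284/45 = 2272/45.

2272/45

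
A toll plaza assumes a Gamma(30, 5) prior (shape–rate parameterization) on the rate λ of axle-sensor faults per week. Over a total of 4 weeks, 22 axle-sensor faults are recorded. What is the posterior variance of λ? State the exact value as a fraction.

Total count 22 over total exposure 4 weeks.
The Gamma prior is conjugate for the Poisson rate, so λ | data ~ Gamma(30+22, 5+4) = Gamma(52, 9).
Posterior variance = α'/β'² = 52/81.

52/81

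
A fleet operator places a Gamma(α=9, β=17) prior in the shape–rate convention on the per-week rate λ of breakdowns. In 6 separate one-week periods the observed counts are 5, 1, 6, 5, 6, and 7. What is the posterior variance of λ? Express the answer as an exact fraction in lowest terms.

39/529

Total count: 5 + 1 + 6 + 5 + 6 + 7 = 30.
Total exposure: 6 weeks.
By Gamma–Poisson conjugacy, the posterior is Gamma(α + Σx, β + Σt) = Gamma(9 + 30, 17 + 6) = Gamma(39, 23).
Posterior variance = α'/β'² = 39/529.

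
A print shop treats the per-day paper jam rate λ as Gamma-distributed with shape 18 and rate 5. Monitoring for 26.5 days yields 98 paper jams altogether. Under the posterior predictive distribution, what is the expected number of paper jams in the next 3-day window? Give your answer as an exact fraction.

Total count 98 over total exposure 26.5 days.
Conjugate update: add total count to the shape and total exposure to the rate, giving Gamma(116, 63/2).
Predictive mean over a 3-day window = T·E[λ|data] = 3·116/(63/2) = 232/21.

232/21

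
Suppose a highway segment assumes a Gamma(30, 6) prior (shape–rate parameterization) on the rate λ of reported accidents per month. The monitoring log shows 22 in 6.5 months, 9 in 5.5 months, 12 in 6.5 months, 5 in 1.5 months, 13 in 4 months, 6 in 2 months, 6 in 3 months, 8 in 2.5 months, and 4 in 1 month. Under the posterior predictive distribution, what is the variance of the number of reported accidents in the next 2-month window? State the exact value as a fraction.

37260/5929

Total count: 22 + 9 + 12 + 5 + 13 + 6 + 6 + 8 + 4 = 85.
Total exposure: 6.5 + 5.5 + 6.5 + 1.5 + 4 + 2 + 3 + 2.5 + 1 = 32.5 months.
Gamma(α, β) with Poisson data over total exposure Σt gives posterior Gamma(α+Σx, β+Σt) = Gamma(115, 77/2).
The posterior predictive for a window of length T is Negative Binomial with variance T·α'·(β'+T)/β'² = 2·115·(81/2)/(5929/4) = 37260/5929.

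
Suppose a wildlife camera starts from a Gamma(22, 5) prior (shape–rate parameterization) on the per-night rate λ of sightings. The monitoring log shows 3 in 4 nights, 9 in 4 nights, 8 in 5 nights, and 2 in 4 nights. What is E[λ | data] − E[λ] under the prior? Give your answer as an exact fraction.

Total count: 3 + 9 + 8 + 2 = 22.
Total exposure: 4 + 4 + 5 + 4 = 17 nights.
Posterior: α' = 22 + 22 = 44, β' = 5 + 17 = 22.
Posterior mean = 44/22 = 2; prior mean = 22/5 = 22/5. Difference = 2 − 22/5 = -12/5.

-12/5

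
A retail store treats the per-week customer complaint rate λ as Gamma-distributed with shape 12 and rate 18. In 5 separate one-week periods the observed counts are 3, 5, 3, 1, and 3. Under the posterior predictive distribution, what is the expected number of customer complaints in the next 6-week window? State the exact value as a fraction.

Total count: 3 + 5 + 3 + 1 + 3 = 15.
Total exposure: 5 weeks.
Gamma(α, β) with Poisson data over total exposure Σt gives posterior Gamma(α+Σx, β+Σt) = Gamma(27, 23).
Predictive mean over a 6-week window = T·E[λ|data] = 6·27/23 = 162/23.

162/23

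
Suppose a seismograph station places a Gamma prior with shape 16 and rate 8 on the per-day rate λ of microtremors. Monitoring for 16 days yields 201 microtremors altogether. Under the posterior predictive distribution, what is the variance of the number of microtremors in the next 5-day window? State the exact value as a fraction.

31465/576

Total count 201 over total exposure 16 days.
The Gamma prior is conjugate for the Poisson rate, so λ | data ~ Gamma(16+201, 8+16) = Gamma(217, 24).
The posterior predictive for a window of length T is Negative Binomial with variance T·α'·(β'+T)/β'² = 5·217·29/576 = 31465/576.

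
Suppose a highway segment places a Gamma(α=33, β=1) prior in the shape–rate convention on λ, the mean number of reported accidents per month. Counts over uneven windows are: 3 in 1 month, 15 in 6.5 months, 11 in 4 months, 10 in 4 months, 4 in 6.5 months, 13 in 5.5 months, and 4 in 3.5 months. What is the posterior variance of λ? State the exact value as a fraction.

Total count: 3 + 15 + 11 + 10 + 4 + 13 + 4 = 60.
Total exposure: 1 + 6.5 + 4 + 4 + 6.5 + 5.5 + 3.5 = 31 months.
Conjugate update: add total count to the shape and total exposure to the rate, giving Gamma(93, 32).
Posterior variance = α'/β'² = 93/1024.

93/1024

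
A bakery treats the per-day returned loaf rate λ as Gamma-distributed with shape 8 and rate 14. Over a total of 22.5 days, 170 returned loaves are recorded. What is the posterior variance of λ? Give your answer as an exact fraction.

Total count 170 over total exposure 22.5 days.
Conjugate update: add total count to the shape and total exposure to the rate, giving Gamma(178, 73/2).
Posterior variance = α'/β'² = 178/(5329/4) = 712/5329.

712/5329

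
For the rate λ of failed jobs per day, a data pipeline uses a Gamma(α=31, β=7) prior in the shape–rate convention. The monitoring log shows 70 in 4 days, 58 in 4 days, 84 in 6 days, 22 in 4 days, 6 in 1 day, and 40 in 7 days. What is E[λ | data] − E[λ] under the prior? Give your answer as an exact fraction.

Total count: 70 + 58 + 84 + 22 + 6 + 40 = 280.
Total exposure: 4 + 4 + 6 + 4 + 1 + 7 = 26 days.
The Gamma prior is conjugate for the Poisson rate, so λ | data ~ Gamma(31+280, 7+26) = Gamma(311, 33).
Posterior mean = 311/33 = 311/33; prior mean = 31/7 = 31/7. Difference = 311/33 − 31/7 = 1154/231.

1154/231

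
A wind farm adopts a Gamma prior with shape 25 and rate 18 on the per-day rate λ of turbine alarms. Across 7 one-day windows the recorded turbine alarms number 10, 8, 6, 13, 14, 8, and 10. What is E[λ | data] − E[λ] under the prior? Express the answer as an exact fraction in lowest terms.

Total count: 10 + 8 + 6 + 13 + 14 + 8 + 10 = 69.
Total exposure: 7 days.
By Gamma–Poisson conjugacy, the posterior is Gamma(α + Σx, β + Σt) = Gamma(25 + 69, 18 + 7) = Gamma(94, 25).
Posterior mean = 94/25 = 94/25; prior mean = 25/18 = 25/18. Difference = 94/25 − 25/18 = 1067/450.

1067/450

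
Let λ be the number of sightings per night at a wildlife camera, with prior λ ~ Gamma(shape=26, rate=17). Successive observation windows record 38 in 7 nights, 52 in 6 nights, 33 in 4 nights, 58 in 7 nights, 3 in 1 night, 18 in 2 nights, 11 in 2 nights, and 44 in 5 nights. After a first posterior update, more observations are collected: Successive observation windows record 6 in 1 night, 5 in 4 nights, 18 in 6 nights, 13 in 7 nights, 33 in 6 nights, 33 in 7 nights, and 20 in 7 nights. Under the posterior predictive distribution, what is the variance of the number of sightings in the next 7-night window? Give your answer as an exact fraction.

Total count: 38 + 52 + 33 + 58 + 3 + 18 + 11 + 44 = 257.
Total exposure: 7 + 6 + 4 + 7 + 1 + 2 + 2 + 5 = 34 nights.
After the first batch: Gamma(26 + 257, 17 + 34) = Gamma(283, 51).
Total count: 6 + 5 + 18 + 13 + 33 + 33 + 20 = 128.
Total exposure: 1 + 4 + 6 + 7 + 6 + 7 + 7 = 38 nights.
After the second batch: Gamma(283 + 128, 51 + 38) = Gamma(411, 89).
The posterior predictive for a window of length T is Negative Binomial with variance T·α'·(β'+T)/β'² = 7·411·96/7921 = 276192/7921.

276192/7921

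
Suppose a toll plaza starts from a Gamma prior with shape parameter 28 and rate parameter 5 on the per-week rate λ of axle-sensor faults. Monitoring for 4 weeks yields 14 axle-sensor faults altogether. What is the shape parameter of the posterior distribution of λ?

Total count 14 over total exposure 4 weeks.
The Gamma prior is conjugate for the Poisson rate, so λ | data ~ Gamma(28+14, 5+4) = Gamma(42, 9).

42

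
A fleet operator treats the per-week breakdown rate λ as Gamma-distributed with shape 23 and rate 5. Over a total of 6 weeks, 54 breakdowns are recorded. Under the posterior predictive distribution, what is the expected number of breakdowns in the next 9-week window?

63

Total count 54 over total exposure 6 weeks.
By Gamma–Poisson conjugacy, the posterior is Gamma(α + Σx, β + Σt) = Gamma(23 + 54, 5 + 6) = Gamma(77, 11).
Predictive mean over a 9-week window = T·E[λ|data] = 9·77/11 = 63.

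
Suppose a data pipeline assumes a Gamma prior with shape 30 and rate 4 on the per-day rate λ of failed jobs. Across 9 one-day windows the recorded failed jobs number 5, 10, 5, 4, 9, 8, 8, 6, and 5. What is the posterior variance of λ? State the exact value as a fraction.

90/169

Total count: 5 + 10 + 5 + 4 + 9 + 8 + 8 + 6 + 5 = 60.
Total exposure: 9 days.
Gamma(α, β) with Poisson data over total exposure Σt gives posterior Gamma(α+Σx, β+Σt) = Gamma(90, 13).
Posterior variance = α'/β'² = 90/169.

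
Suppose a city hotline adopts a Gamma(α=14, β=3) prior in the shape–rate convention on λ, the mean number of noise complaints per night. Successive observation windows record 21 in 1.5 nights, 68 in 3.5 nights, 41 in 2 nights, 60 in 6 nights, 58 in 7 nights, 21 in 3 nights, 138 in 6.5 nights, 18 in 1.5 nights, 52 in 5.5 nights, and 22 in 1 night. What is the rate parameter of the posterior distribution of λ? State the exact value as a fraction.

Total count: 21 + 68 + 41 + 60 + 58 + 21 + 138 + 18 + 52 + 22 = 499.
Total exposure: 1.5 + 3.5 + 2 + 6 + 7 + 3 + 6.5 + 1.5 + 5.5 + 1 = 37.5 nights.
Posterior: α' = 14 + 499 = 513, β' = 3 + 37.5 = 81/2.

81/2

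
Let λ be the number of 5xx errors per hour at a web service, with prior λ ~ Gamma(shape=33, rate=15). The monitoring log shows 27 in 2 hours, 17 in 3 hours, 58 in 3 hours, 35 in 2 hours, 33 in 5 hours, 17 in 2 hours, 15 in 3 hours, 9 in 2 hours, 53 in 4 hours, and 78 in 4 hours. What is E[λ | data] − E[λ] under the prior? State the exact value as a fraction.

92/15

Total count: 27 + 17 + 58 + 35 + 33 + 17 + 15 + 9 + 53 + 78 = 342.
Total exposure: 2 + 3 + 3 + 2 + 5 + 2 + 3 + 2 + 4 + 4 = 30 hours.
Conjugate update: add total count to the shape and total exposure to the rate, giving Gamma(375, 45).
Posterior mean = 375/45 = 25/3; prior mean = 33/15 = 11/5. Difference = 25/3 − 11/5 = 92/15.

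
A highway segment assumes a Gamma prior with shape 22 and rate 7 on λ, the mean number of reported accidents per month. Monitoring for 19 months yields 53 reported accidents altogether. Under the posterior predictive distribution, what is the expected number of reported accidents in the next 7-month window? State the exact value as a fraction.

525/26

Total count 53 over total exposure 19 months.
The Gamma prior is conjugate for the Poisson rate, so λ | data ~ Gamma(22+53, 7+19) = Gamma(75, 26).
Predictive mean over a 7-month window = T·E[λ|data] = 7·75/26 = 525/26.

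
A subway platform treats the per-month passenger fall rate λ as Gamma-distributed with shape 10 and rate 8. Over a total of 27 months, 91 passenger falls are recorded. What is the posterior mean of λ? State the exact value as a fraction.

Total count 91 over total exposure 27 months.
The Gamma prior is conjugate for the Poisson rate, so λ | data ~ Gamma(10+91, 8+27) = Gamma(101, 35).
Posterior mean = α'/β' = 101/35.

101/35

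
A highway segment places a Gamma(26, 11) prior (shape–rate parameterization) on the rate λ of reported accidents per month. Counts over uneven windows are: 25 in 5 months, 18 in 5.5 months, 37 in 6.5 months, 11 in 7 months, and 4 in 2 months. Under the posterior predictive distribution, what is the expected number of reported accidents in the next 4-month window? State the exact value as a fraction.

Total count: 25 + 18 + 37 + 11 + 4 = 95.
Total exposure: 5 + 5.5 + 6.5 + 7 + 2 = 26 months.
By Gamma–Poisson conjugacy, the posterior is Gamma(α + Σx, β + Σt) = Gamma(26 + 95, 11 + 26) = Gamma(121, 37).
Predictive mean over a 4-month window = T·E[λ|data] = 4·121/37 = 484/37.

484/37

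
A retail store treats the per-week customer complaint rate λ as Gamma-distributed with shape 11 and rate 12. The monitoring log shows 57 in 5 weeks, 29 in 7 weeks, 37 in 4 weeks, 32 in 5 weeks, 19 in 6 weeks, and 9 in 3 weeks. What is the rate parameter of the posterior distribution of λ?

42

Total count: 57 + 29 + 37 + 32 + 19 + 9 = 183.
Total exposure: 5 + 7 + 4 + 5 + 6 + 3 = 30 weeks.
By Gamma–Poisson conjugacy, the posterior is Gamma(α + Σx, β + Σt) = Gamma(11 + 183, 12 + 30) = Gamma(194, 42).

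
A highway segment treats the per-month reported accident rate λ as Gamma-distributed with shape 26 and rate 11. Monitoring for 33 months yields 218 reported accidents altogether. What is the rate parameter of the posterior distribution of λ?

Total count 218 over total exposure 33 months.
By Gamma–Poisson conjugacy, the posterior is Gamma(α + Σx, β + Σt) = Gamma(26 + 218, 11 + 33) = Gamma(244, 44).

44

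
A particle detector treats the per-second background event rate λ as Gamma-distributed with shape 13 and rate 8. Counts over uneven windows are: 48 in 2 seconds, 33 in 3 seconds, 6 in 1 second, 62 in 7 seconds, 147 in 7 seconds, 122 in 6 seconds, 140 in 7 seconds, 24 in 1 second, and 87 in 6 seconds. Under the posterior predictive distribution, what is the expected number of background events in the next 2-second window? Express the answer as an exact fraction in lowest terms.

Total count: 48 + 33 + 6 + 62 + 147 + 122 + 140 + 24 + 87 = 669.
Total exposure: 2 + 3 + 1 + 7 + 7 + 6 + 7 + 1 + 6 = 40 seconds.
The Gamma prior is conjugate for the Poisson rate, so λ | data ~ Gamma(13+669, 8+40) = Gamma(682, 48).
Predictive mean over a 2-second window = T·E[λ|data] = 2·682/48 = 341/12.

341/12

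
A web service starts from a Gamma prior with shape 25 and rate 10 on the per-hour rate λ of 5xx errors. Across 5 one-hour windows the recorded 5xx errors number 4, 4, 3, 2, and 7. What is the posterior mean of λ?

Total count: 4 + 4 + 3 + 2 + 7 = 20.
Total exposure: 5 hours.
The Gamma prior is conjugate for the Poisson rate, so λ | data ~ Gamma(25+20, 10+5) = Gamma(45, 15).
Posterior mean = α'/β' = 45/15 = 3.

3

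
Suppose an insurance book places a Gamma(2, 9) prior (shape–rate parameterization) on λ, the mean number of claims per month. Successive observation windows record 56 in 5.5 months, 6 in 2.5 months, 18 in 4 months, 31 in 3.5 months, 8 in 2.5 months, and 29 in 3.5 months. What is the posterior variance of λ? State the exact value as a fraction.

Total count: 56 + 6 + 18 + 31 + 8 + 29 = 148.
Total exposure: 5.5 + 2.5 + 4 + 3.5 + 2.5 + 3.5 = 21.5 months.
By Gamma–Poisson conjugacy, the posterior is Gamma(α + Σx, β + Σt) = Gamma(2 + 148, 9 + 21.5) = Gamma(150, 61/2).
Posterior variance = α'/β'² = 150/(3721/4) = 600/3721.

600/3721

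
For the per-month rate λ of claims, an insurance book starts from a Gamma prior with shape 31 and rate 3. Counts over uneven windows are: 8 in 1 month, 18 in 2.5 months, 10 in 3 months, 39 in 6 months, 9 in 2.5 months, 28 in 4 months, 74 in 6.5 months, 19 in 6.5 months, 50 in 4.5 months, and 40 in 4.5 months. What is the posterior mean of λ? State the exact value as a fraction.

163/22

Total count: 8 + 18 + 10 + 39 + 9 + 28 + 74 + 19 + 50 + 40 = 295.
Total exposure: 1 + 2.5 + 3 + 6 + 2.5 + 4 + 6.5 + 6.5 + 4.5 + 4.5 = 41 months.
Gamma(α, β) with Poisson data over total exposure Σt gives posterior Gamma(α+Σx, β+Σt) = Gamma(326, 44).
Posterior mean = α'/β' = 326/44 = 163/22.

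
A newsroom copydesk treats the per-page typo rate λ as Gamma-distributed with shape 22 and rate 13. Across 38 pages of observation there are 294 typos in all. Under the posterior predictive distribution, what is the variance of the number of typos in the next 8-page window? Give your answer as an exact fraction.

Total count 294 over total exposure 38 pages.
By Gamma–Poisson conjugacy, the posterior is Gamma(α + Σx, β + Σt) = Gamma(22 + 294, 13 + 38) = Gamma(316, 51).
The posterior predictive for a window of length T is Negative Binomial with variance T·α'·(β'+T)/β'² = 8·316·59/2601 = 149152/2601.

149152/2601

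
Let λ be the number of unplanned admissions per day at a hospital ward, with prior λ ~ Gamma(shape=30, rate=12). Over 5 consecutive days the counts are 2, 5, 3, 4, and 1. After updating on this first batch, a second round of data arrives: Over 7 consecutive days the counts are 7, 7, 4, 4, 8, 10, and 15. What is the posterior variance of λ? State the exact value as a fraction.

25/144

Total count: 2 + 5 + 3 + 4 + 1 = 15.
Total exposure: 5 days.
After the first batch: Gamma(30 + 15, 12 + 5) = Gamma(45, 17).
Total count: 7 + 7 + 4 + 4 + 8 + 10 + 15 = 55.
Total exposure: 7 days.
After the second batch: Gamma(45 + 55, 17 + 7) = Gamma(100, 24).
Posterior variance = α'/β'² = 100/576 = 25/144.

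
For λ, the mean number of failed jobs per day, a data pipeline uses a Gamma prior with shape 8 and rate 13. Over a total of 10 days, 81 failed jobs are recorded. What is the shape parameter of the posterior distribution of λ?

89

Total count 81 over total exposure 10 days.
The Gamma prior is conjugate for the Poisson rate, so λ | data ~ Gamma(8+81, 13+10) = Gamma(89, 23).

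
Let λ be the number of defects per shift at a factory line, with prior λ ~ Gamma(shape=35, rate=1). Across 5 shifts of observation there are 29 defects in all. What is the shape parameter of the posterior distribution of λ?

Total count 29 over total exposure 5 shifts.
By Gamma–Poisson conjugacy, the posterior is Gamma(α + Σx, β + Σt) = Gamma(35 + 29, 1 + 5) = Gamma(64, 6).

64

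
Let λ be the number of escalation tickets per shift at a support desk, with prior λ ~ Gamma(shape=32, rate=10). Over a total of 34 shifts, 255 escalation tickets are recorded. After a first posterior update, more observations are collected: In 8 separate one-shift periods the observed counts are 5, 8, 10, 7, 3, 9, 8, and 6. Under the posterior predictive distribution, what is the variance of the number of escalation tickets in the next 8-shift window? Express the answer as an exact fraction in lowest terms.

10290/169

Total count 255 over total exposure 34 shifts.
After the first batch: Gamma(32 + 255, 10 + 34) = Gamma(287, 44).
Total count: 5 + 8 + 10 + 7 + 3 + 9 + 8 + 6 = 56.
Total exposure: 8 shifts.
After the second batch: Gamma(287 + 56, 44 + 8) = Gamma(343, 52).
The posterior predictive for a window of length T is Negative Binomial with variance T·α'·(β'+T)/β'² = 8·343·60/2704 = 10290/169.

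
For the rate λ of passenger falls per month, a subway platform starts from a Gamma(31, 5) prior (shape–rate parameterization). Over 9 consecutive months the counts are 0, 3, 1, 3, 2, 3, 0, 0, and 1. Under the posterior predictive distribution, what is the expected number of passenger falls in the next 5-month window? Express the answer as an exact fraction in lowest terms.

110/7

Total count: 0 + 3 + 1 + 3 + 2 + 3 + 0 + 0 + 1 = 13.
Total exposure: 9 months.
Posterior: α' = 31 + 13 = 44, β' = 5 + 9 = 14.
Predictive mean over a 5-month window = T·E[λ|data] = 5·44/14 = 110/7.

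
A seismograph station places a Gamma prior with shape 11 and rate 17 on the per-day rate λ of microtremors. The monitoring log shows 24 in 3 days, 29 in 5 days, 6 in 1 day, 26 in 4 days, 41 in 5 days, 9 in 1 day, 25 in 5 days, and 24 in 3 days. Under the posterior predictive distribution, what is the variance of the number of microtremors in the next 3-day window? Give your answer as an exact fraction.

Total count: 24 + 29 + 6 + 26 + 41 + 9 + 25 + 24 = 184.
Total exposure: 3 + 5 + 1 + 4 + 5 + 1 + 5 + 3 = 27 days.
Gamma(α, β) with Poisson data over total exposure Σt gives posterior Gamma(α+Σx, β+Σt) = Gamma(195, 44).
The posterior predictive for a window of length T is Negative Binomial with variance T·α'·(β'+T)/β'² = 3·195·47/1936 = 27495/1936.

27495/1936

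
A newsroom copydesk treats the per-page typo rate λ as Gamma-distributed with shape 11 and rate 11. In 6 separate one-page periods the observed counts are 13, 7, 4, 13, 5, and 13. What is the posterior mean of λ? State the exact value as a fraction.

Total count: 13 + 7 + 4 + 13 + 5 + 13 = 55.
Total exposure: 6 pages.
By Gamma–Poisson conjugacy, the posterior is Gamma(α + Σx, β + Σt) = Gamma(11 + 55, 11 + 6) = Gamma(66, 17).
Posterior mean = α'/β' = 66/17.

66/17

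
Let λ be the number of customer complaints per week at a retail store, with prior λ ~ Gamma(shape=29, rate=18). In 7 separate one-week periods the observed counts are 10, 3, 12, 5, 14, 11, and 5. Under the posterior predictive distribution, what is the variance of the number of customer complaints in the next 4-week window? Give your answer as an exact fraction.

Total count: 10 + 3 + 12 + 5 + 14 + 11 + 5 = 60.
Total exposure: 7 weeks.
Gamma(α, β) with Poisson data over total exposure Σt gives posterior Gamma(α+Σx, β+Σt) = Gamma(89, 25).
The posterior predictive for a window of length T is Negative Binomial with variance T·α'·(β'+T)/β'² = 4·89·29/625 = 10324/625.

10324/625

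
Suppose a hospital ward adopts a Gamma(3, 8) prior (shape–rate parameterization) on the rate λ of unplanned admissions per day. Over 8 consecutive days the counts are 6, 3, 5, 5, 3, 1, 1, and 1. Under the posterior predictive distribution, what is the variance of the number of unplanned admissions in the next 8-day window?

21

Total count: 6 + 3 + 5 + 5 + 3 + 1 + 1 + 1 = 25.
Total exposure: 8 days.
By Gamma–Poisson conjugacy, the posterior is Gamma(α + Σx, β + Σt) = Gamma(3 + 25, 8 + 8) = Gamma(28, 16).
The posterior predictive for a window of length T is Negative Binomial with variance T·α'·(β'+T)/β'² = 8·28·24/256 = 21.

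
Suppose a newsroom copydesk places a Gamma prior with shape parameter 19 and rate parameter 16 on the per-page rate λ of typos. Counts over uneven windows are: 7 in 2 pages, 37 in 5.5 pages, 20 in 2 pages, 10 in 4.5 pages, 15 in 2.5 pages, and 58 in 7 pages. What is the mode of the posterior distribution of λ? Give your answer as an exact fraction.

Total count: 7 + 37 + 20 + 10 + 15 + 58 = 147.
Total exposure: 2 + 5.5 + 2 + 4.5 + 2.5 + 7 = 23.5 pages.
Conjugate update: add total count to the shape and total exposure to the rate, giving Gamma(166, 79/2).
Posterior mode = (α'−1)/β' = 165/(79/2) = 330/79.

330/79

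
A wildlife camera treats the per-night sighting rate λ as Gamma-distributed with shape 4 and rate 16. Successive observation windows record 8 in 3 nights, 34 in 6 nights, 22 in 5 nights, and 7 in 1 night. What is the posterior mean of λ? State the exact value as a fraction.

Total count: 8 + 34 + 22 + 7 = 71.
Total exposure: 3 + 6 + 5 + 1 = 15 nights.
Gamma(α, β) with Poisson data over total exposure Σt gives posterior Gamma(α+Σx, β+Σt) = Gamma(75, 31).
Posterior mean = α'/β' = 75/31.

75/31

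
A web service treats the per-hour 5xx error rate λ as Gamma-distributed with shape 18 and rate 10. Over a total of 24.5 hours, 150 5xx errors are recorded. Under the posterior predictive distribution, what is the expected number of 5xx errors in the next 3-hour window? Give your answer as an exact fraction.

336/23

Total count 150 over total exposure 24.5 hours.
Gamma(α, β) with Poisson data over total exposure Σt gives posterior Gamma(α+Σx, β+Σt) = Gamma(168, 69/2).
Predictive mean over a 3-hour window = T·E[λ|data] = 3·168/(69/2) = 336/23.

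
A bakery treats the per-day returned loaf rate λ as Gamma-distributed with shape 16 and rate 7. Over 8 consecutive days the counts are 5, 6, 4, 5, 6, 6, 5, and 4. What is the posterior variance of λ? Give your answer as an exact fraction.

Total count: 5 + 6 + 4 + 5 + 6 + 6 + 5 + 4 = 41.
Total exposure: 8 days.
Posterior: α' = 16 + 41 = 57, β' = 7 + 8 = 15.
Posterior variance = α'/β'² = 57/225 = 19/75.

19/75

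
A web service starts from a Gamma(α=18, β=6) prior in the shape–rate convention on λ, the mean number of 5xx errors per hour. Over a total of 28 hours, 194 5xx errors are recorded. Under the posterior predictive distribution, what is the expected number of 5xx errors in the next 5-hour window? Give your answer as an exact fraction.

530/17

Total count 194 over total exposure 28 hours.
Conjugate update: add total count to the shape and total exposure to the rate, giving Gamma(212, 34).
Predictive mean over a 5-hour window = T·E[λ|data] = 5·212/34 = 530/17.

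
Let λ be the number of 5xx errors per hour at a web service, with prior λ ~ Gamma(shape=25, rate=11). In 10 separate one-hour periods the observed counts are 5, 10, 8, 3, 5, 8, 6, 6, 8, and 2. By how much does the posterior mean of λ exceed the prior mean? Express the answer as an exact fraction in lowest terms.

421/231

Total count: 5 + 10 + 8 + 3 + 5 + 8 + 6 + 6 + 8 + 2 = 61.
Total exposure: 10 hours.
Conjugate update: add total count to the shape and total exposure to the rate, giving Gamma(86, 21).
Posterior mean = 86/21 = 86/21; prior mean = 25/11 = 25/11. Difference = 86/21 − 25/11 = 421/231.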